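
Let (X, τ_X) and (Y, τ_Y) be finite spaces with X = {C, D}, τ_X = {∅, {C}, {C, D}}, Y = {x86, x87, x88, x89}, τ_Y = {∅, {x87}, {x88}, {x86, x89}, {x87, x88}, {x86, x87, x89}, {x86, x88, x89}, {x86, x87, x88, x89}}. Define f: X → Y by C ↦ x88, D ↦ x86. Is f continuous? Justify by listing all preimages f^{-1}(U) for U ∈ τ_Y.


f is NOT continuous.

Compute f^{-1}(U) for each U ∈ τ_Y:
  U = ∅: f^{-1}(U) = ∅ ∈ τ_X ✓.
  U = {x87}: f^{-1}(U) = ∅ ∈ τ_X ✓.
  U = {x88}: f^{-1}(U) = {C} ∈ τ_X ✓.
  U = {x86, x89}: f^{-1}(U) = {D} ∉ τ_X ✗.
  U = {x87, x88}: f^{-1}(U) = {C} ∈ τ_X ✓.
  U = {x86, x87, x89}: f^{-1}(U) = {D} ∉ τ_X ✗.
  U = {x86, x88, x89}: f^{-1}(U) = {C, D} ∈ τ_X ✓.
  U = {x86, x87, x88, x89}: f^{-1}(U) = {C, D} ∈ τ_X ✓.
Found U = {x86, x89} with f^{-1}(U) = {D} not in τ_X. Therefore f is NOT continuous.


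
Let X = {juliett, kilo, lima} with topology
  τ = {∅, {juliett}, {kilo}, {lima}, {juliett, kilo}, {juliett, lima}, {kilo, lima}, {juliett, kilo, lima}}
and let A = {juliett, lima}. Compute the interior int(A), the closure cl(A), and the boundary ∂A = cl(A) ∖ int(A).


int(A) = {juliett, lima}, cl(A) = {juliett, lima}, ∂A = ∅.

Closed sets in (X, τ) are complements of opens:
  closed(X, τ) = {∅, {juliett}, {kilo}, {lima}, {juliett, kilo}, {juliett, lima}, {kilo, lima}, {juliett, kilo, lima}}.
int(A) = ⋃ {U ∈ τ : U ⊆ A}. Opens contained in A: ∅, {juliett}, {lima}, {juliett, lima}.
Taking the union of these: int(A) = {juliett, lima}.
cl(A) = ⋂ {C closed : A ⊆ C}. Closed sets containing A: {juliett, lima}, {juliett, kilo, lima}.
Intersecting these: cl(A) = {juliett, lima}.
∂A = cl(A) ∖ int(A) = {juliett, lima} ∖ {juliett, lima} = ∅.


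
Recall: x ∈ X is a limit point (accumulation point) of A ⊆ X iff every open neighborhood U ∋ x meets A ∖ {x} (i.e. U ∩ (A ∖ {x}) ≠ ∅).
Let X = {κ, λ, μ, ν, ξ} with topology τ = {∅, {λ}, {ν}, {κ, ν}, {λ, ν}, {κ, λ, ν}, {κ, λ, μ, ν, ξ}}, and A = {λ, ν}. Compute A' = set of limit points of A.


A' = {κ, μ, ξ}

For each x ∈ X, list the open sets U ∈ τ with x ∈ U, then check whether U ∩ (A ∖ {x}) ≠ ∅ for every such U.
  x = κ: opens ∋ x are {κ, ν}, {κ, λ, ν}, {κ, λ, μ, ν, ξ}; each meets A ∖ {κ}, so x IS a limit point.
  x = λ: open {λ} ∋ x has {λ} ∩ (A ∖ {λ}) = ∅, so x is NOT a limit point.
  x = μ: opens ∋ x are {κ, λ, μ, ν, ξ}; each meets A ∖ {μ}, so x IS a limit point.
  x = ν: open {ν} ∋ x has {ν} ∩ (A ∖ {ν}) = ∅, so x is NOT a limit point.
  x = ξ: opens ∋ x are {κ, λ, μ, ν, ξ}; each meets A ∖ {ξ}, so x IS a limit point.
Collecting: A' = {κ, μ, ξ}.


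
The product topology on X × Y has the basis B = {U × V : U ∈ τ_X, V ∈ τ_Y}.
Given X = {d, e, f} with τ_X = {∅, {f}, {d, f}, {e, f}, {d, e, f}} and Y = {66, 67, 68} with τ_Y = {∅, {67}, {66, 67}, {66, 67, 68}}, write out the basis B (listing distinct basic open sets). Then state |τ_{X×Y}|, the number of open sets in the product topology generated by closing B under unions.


Basis B = {∅ × ∅, {f} × {67}, {d, f} × {67}, {e, f} × {67}, {f} × {66, 67}, {d, e, f} × {67}, {f} × {66, 67, 68}, {d, f} × {66, 67}, {e, f} × {66, 67}, {d, f} × {66, 67, 68}, {d, e, f} × {66, 67}, {e, f} × {66, 67, 68}, {d, e, f} × {66, 67, 68}}; |τ_{X×Y}| = 30.

Enumerate products U × V with U ∈ τ_X, V ∈ τ_Y (deduplicated):
  ∅ × ∅ = {} (∅)
  {f} × {67} = {(f,67)}
  {d, f} × {67} = {(d,67), (f,67)}
  {e, f} × {67} = {(e,67), (f,67)}
  {f} × {66, 67} = {(f,66), (f,67)}
  {d, e, f} × {67} = {(d,67), (e,67), (f,67)}
  {f} × {66, 67, 68} = {(f,66), (f,67), (f,68)}
  {d, f} × {66, 67} = {(d,66), (d,67), (f,66), (f,67)}
  {e, f} × {66, 67} = {(e,66), (e,67), (f,66), (f,67)}
  {d, f} × {66, 67, 68} = {(d,66), (d,67), (d,68), (f,66), (f,67), (f,68)}
  {d, e, f} × {66, 67} = {(d,66), (d,67), (e,66), (e,67), (f,66), (f,67)}
  {e, f} × {66, 67, 68} = {(e,66), (e,67), (e,68), (f,66), (f,67), (f,68)}
  {d, e, f} × {66, 67, 68} = {(d,66), (d,67), (d,68), (e,66), (e,67), (e,68), (f,66), (f,67), (f,68)}
These 13 distinct sets form the basis B.
Close under arbitrary unions to get τ_{X×Y}; counting gives |τ_{X×Y}| = 30.


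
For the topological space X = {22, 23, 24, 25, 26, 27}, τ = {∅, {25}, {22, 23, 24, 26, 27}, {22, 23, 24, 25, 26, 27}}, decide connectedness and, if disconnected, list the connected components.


(X, τ) is disconnected; components = [{25}, {22, 23, 24, 26, 27}].

Find clopen sets (U ∈ τ with X ∖ U ∈ τ):
  U = ∅, X ∖ U = {22, 23, 24, 25, 26, 27} — both open, so U is clopen.
  U = {25}, X ∖ U = {22, 23, 24, 26, 27} — both open, so U is clopen.
  U = {22, 23, 24, 26, 27}, X ∖ U = {25} — both open, so U is clopen.
  U = {22, 23, 24, 25, 26, 27}, X ∖ U = ∅ — both open, so U is clopen.
Nontrivial clopen(s) exist: e.g. {25}. So (X, τ) is disconnected.
Compute connected components by grouping points that agree on all clopens:
  component: {25}
  component: {22, 23, 24, 26, 27}


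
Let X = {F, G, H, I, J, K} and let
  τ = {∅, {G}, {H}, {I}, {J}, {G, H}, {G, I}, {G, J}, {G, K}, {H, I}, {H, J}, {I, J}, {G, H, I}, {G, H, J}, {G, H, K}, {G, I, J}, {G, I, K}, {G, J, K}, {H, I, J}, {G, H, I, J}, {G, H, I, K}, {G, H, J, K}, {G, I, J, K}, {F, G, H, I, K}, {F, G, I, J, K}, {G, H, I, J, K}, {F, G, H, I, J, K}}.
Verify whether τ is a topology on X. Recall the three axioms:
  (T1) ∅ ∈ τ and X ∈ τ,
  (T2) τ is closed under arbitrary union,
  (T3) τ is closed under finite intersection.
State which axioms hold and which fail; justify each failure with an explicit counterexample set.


τ is NOT a topology on X.

Axiom (T1): ∅ ∈ τ? Yes; X ∈ τ? Yes.
Axiom (T2/T3): check pairwise unions and intersections of members of τ.
Counterexample for (T3): {F, G, H, I, K} ∩ {F, G, I, J, K} = {F, G, I, K} ∉ τ. Therefore τ is NOT a topology.


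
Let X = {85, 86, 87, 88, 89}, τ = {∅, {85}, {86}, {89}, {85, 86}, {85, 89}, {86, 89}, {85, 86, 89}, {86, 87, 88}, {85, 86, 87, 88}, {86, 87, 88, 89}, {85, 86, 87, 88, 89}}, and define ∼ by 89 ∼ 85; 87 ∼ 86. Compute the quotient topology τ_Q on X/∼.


X/∼ = {[85=89], [86=87], [88]}; |τ_Q| = 4.

Equivalence classes: [85=89], [86=87], [88].
Quotient map π: X → X/∼ sends 85 ↦ [85=89], 86 ↦ [86=87], 87 ↦ [86=87], 88 ↦ [88], 89 ↦ [85=89].
For each subset V ⊆ X/∼, compute π^{-1}(V) ⊆ X and check whether π^{-1}(V) ∈ τ. V is open in τ_Q iff π^{-1}(V) ∈ τ.
  V = {}: π^{-1}(V) = ∅ ∈ τ ✓.
  V = {[85=89]}: π^{-1}(V) = {85, 89} ∈ τ ✓.
  V = {[86=87]}: π^{-1}(V) = {86, 87} ∉ τ ✗.
  V = {[85=89], [86=87]}: π^{-1}(V) = {85, 86, 87, 89} ∉ τ ✗.
  V = {[88]}: π^{-1}(V) = {88} ∉ τ ✗.
  V = {[85=89], [88]}: π^{-1}(V) = {85, 88, 89} ∉ τ ✗.
  V = {[86=87], [88]}: π^{-1}(V) = {86, 87, 88} ∈ τ ✓.
  V = {[85=89], [86=87], [88]}: π^{-1}(V) = {85, 86, 87, 88, 89} ∈ τ ✓.
Open sets in the quotient: τ_Q = {{}, {[85=89]}, {[86=87], [88]}, {[85=89], [86=87], [88]}} (4 elements).


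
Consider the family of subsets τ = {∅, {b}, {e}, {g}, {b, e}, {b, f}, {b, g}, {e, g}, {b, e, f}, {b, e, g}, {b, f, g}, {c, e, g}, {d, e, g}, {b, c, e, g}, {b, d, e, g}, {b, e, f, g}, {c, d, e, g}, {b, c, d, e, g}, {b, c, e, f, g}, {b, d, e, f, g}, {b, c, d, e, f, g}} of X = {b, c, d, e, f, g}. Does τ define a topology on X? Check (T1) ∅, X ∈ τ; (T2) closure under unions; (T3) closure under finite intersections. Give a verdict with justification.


τ IS a topology on X.

Axiom (T1): ∅ ∈ τ? Yes; X ∈ τ? Yes.
Axiom (T2/T3): check pairwise unions and intersections of members of τ.
All pairwise intersections and unions checked — each lies in τ. Therefore τ satisfies (T1), (T2), (T3): it IS a topology on X.


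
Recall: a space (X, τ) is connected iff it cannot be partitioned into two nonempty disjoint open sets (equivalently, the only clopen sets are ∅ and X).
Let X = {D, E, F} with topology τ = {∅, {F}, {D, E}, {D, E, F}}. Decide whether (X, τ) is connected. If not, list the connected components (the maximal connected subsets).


(X, τ) is disconnected; components = [{F}, {D, E}].

Find clopen sets (U ∈ τ with X ∖ U ∈ τ):
  U = ∅, X ∖ U = {D, E, F} — both open, so U is clopen.
  U = {F}, X ∖ U = {D, E} — both open, so U is clopen.
  U = {D, E}, X ∖ U = {F} — both open, so U is clopen.
  U = {D, E, F}, X ∖ U = ∅ — both open, so U is clopen.
Nontrivial clopen(s) exist: e.g. {F}. So (X, τ) is disconnected.
Compute connected components by grouping points that agree on all clopens:
  component: {F}
  component: {D, E}


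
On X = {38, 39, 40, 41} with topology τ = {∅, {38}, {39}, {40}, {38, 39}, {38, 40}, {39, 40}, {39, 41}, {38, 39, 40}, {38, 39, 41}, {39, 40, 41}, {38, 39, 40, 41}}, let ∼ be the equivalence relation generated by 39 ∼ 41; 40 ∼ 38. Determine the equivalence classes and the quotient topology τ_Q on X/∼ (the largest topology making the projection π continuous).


X/∼ = {[38=40], [39=41]}; |τ_Q| = 4.

Equivalence classes: [38=40], [39=41].
Quotient map π: X → X/∼ sends 38 ↦ [38=40], 39 ↦ [39=41], 40 ↦ [38=40], 41 ↦ [39=41].
For each subset V ⊆ X/∼, compute π^{-1}(V) ⊆ X and check whether π^{-1}(V) ∈ τ. V is open in τ_Q iff π^{-1}(V) ∈ τ.
  V = {}: π^{-1}(V) = ∅ ∈ τ ✓.
  V = {[38=40]}: π^{-1}(V) = {38, 40} ∈ τ ✓.
  V = {[39=41]}: π^{-1}(V) = {39, 41} ∈ τ ✓.
  V = {[38=40], [39=41]}: π^{-1}(V) = {38, 39, 40, 41} ∈ τ ✓.
Open sets in the quotient: τ_Q = {{}, {[38=40]}, {[39=41]}, {[38=40], [39=41]}} (4 elements).


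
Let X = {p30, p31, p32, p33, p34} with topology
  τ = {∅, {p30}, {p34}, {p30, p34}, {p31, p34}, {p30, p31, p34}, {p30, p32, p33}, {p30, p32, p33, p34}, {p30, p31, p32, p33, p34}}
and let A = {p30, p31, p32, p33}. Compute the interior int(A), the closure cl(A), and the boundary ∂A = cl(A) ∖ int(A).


int(A) = {p30, p32, p33}, cl(A) = {p30, p31, p32, p33}, ∂A = {p31}.

Closed sets in (X, τ) are complements of opens:
  closed(X, τ) = {∅, {p31}, {p31, p34}, {p32, p33}, {p30, p32, p33}, {p31, p32, p33}, {p30, p31, p32, p33}, {p31, p32, p33, p34}, {p30, p31, p32, p33, p34}}.
int(A) = ⋃ {U ∈ τ : U ⊆ A}. Opens contained in A: ∅, {p30}, {p30, p32, p33}.
Taking the union of these: int(A) = {p30, p32, p33}.
cl(A) = ⋂ {C closed : A ⊆ C}. Closed sets containing A: {p30, p31, p32, p33}, {p30, p31, p32, p33, p34}.
Intersecting these: cl(A) = {p30, p31, p32, p33}.
∂A = cl(A) ∖ int(A) = {p30, p31, p32, p33} ∖ {p30, p32, p33} = {p31}.


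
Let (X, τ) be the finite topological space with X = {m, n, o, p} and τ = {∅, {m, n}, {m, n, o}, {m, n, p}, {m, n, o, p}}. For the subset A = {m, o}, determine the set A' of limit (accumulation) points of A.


A' = {n, o, p}

For each x ∈ X, list the open sets U ∈ τ with x ∈ U, then check whether U ∩ (A ∖ {x}) ≠ ∅ for every such U.
  x = m: open {m, n} ∋ x has {m, n} ∩ (A ∖ {m}) = ∅, so x is NOT a limit point.
  x = n: opens ∋ x are {m, n}, {m, n, o}, {m, n, p}, {m, n, o, p}; each meets A ∖ {n}, so x IS a limit point.
  x = o: opens ∋ x are {m, n, o}, {m, n, o, p}; each meets A ∖ {o}, so x IS a limit point.
  x = p: opens ∋ x are {m, n, p}, {m, n, o, p}; each meets A ∖ {p}, so x IS a limit point.
Collecting: A' = {n, o, p}.


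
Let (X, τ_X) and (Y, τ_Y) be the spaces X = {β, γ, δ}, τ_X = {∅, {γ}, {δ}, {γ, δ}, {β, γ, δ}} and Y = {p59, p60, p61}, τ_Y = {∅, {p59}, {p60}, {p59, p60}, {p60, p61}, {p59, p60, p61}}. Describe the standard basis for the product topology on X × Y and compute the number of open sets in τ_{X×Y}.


Basis B = {∅ × ∅, {γ} × {p59}, {γ} × {p60}, {δ} × {p59}, {δ} × {p60}, {γ} × {p59, p60}, {γ, δ} × {p59}, {γ} × {p60, p61}, {γ, δ} × {p60}, {δ} × {p59, p60}, {δ} × {p60, p61}, {β, γ, δ} × {p59}, {β, γ, δ} × {p60}, {γ} × {p59, p60, p61}, {δ} × {p59, p60, p61}, {γ, δ} × {p59, p60}, {γ, δ} × {p60, p61}, {β, γ, δ} × {p59, p60}, {β, γ, δ} × {p60, p61}, {γ, δ} × {p59, p60, p61}, {β, γ, δ} × {p59, p60, p61}}; |τ_{X×Y}| = 70.

Enumerate products U × V with U ∈ τ_X, V ∈ τ_Y (deduplicated):
  ∅ × ∅ = {} (∅)
  {γ} × {p59} = {(γ,p59)}
  {γ} × {p60} = {(γ,p60)}
  {δ} × {p59} = {(δ,p59)}
  {δ} × {p60} = {(δ,p60)}
  {γ} × {p59, p60} = {(γ,p59), (γ,p60)}
  {γ, δ} × {p59} = {(γ,p59), (δ,p59)}
  {γ} × {p60, p61} = {(γ,p60), (γ,p61)}
  {γ, δ} × {p60} = {(γ,p60), (δ,p60)}
  {δ} × {p59, p60} = {(δ,p59), (δ,p60)}
  {δ} × {p60, p61} = {(δ,p60), (δ,p61)}
  {β, γ, δ} × {p59} = {(β,p59), (γ,p59), (δ,p59)}
  {β, γ, δ} × {p60} = {(β,p60), (γ,p60), (δ,p60)}
  {γ} × {p59, p60, p61} = {(γ,p59), (γ,p60), (γ,p61)}
  {δ} × {p59, p60, p61} = {(δ,p59), (δ,p60), (δ,p61)}
  {γ, δ} × {p59, p60} = {(γ,p59), (γ,p60), (δ,p59), (δ,p60)}
  {γ, δ} × {p60, p61} = {(γ,p60), (γ,p61), (δ,p60), (δ,p61)}
  {β, γ, δ} × {p59, p60} = {(β,p59), (β,p60), (γ,p59), (γ,p60), (δ,p59), (δ,p60)}
  {β, γ, δ} × {p60, p61} = {(β,p60), (β,p61), (γ,p60), (γ,p61), (δ,p60), (δ,p61)}
  {γ, δ} × {p59, p60, p61} = {(γ,p59), (γ,p60), (γ,p61), (δ,p59), (δ,p60), (δ,p61)}
  {β, γ, δ} × {p59, p60, p61} = {(β,p59), (β,p60), (β,p61), (γ,p59), (γ,p60), (γ,p61), (δ,p59), (δ,p60), (δ,p61)}
These 21 distinct sets form the basis B.
Close under arbitrary unions to get τ_{X×Y}; counting gives |τ_{X×Y}| = 70.


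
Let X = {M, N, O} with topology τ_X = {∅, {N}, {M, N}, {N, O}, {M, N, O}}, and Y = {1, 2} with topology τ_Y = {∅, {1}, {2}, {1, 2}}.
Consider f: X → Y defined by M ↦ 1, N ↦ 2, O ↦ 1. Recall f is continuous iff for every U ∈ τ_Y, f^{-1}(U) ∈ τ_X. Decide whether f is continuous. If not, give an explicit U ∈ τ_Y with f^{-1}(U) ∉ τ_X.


f is NOT continuous.

Compute f^{-1}(U) for each U ∈ τ_Y:
  U = ∅: f^{-1}(U) = ∅ ∈ τ_X ✓.
  U = {1}: f^{-1}(U) = {M, O} ∉ τ_X ✗.
  U = {2}: f^{-1}(U) = {N} ∈ τ_X ✓.
  U = {1, 2}: f^{-1}(U) = {M, N, O} ∈ τ_X ✓.
Found U = {1} with f^{-1}(U) = {M, O} not in τ_X. Therefore f is NOT continuous.


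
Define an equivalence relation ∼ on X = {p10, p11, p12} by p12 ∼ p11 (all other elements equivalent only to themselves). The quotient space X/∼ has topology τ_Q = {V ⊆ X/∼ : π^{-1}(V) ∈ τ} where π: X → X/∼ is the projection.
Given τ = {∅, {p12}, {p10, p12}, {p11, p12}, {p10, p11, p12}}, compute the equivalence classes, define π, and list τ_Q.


X/∼ = {[p10], [p11=p12]}; |τ_Q| = 3.

Equivalence classes: [p10], [p11=p12].
Quotient map π: X → X/∼ sends p10 ↦ [p10], p11 ↦ [p11=p12], p12 ↦ [p11=p12].
For each subset V ⊆ X/∼, compute π^{-1}(V) ⊆ X and check whether π^{-1}(V) ∈ τ. V is open in τ_Q iff π^{-1}(V) ∈ τ.
  V = {}: π^{-1}(V) = ∅ ∈ τ ✓.
  V = {[p10]}: π^{-1}(V) = {p10} ∉ τ ✗.
  V = {[p11=p12]}: π^{-1}(V) = {p11, p12} ∈ τ ✓.
  V = {[p10], [p11=p12]}: π^{-1}(V) = {p10, p11, p12} ∈ τ ✓.
Open sets in the quotient: τ_Q = {{}, {[p11=p12]}, {[p10], [p11=p12]}} (3 elements).


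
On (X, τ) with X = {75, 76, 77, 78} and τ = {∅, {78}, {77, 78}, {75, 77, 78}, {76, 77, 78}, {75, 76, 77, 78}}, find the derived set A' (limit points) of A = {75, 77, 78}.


A' = {75, 76, 77}

For each x ∈ X, list the open sets U ∈ τ with x ∈ U, then check whether U ∩ (A ∖ {x}) ≠ ∅ for every such U.
  x = 75: opens ∋ x are {75, 77, 78}, {75, 76, 77, 78}; each meets A ∖ {75}, so x IS a limit point.
  x = 76: opens ∋ x are {76, 77, 78}, {75, 76, 77, 78}; each meets A ∖ {76}, so x IS a limit point.
  x = 77: opens ∋ x are {77, 78}, {75, 77, 78}, {76, 77, 78}, {75, 76, 77, 78}; each meets A ∖ {77}, so x IS a limit point.
  x = 78: open {78} ∋ x has {78} ∩ (A ∖ {78}) = ∅, so x is NOT a limit point.
Collecting: A' = {75, 76, 77}.


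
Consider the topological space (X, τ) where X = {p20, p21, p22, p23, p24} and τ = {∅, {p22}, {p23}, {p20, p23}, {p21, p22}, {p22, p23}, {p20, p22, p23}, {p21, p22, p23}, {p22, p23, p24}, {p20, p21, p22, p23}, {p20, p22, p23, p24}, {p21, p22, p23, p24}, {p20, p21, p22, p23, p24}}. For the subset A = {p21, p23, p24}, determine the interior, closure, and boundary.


int(A) = {p23}, cl(A) = {p20, p21, p23, p24}, ∂A = {p20, p21, p24}.

Closed sets in (X, τ) are complements of opens:
  closed(X, τ) = {∅, {p20}, {p21}, {p24}, {p20, p21}, {p20, p24}, {p21, p24}, {p20, p21, p24}, {p20, p23, p24}, {p21, p22, p24}, {p20, p21, p22, p24}, {p20, p21, p23, p24}, {p20, p21, p22, p23, p24}}.
int(A) = ⋃ {U ∈ τ : U ⊆ A}. Opens contained in A: ∅, {p23}.
Taking the union of these: int(A) = {p23}.
cl(A) = ⋂ {C closed : A ⊆ C}. Closed sets containing A: {p20, p21, p23, p24}, {p20, p21, p22, p23, p24}.
Intersecting these: cl(A) = {p20, p21, p23, p24}.
∂A = cl(A) ∖ int(A) = {p20, p21, p23, p24} ∖ {p23} = {p20, p21, p24}.


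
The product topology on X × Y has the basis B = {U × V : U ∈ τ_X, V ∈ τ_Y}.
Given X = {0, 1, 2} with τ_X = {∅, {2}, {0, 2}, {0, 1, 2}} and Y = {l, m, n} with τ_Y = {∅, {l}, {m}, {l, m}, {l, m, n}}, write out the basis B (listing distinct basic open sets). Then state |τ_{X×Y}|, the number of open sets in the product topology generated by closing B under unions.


Basis B = {∅ × ∅, {2} × {l}, {2} × {m}, {0, 2} × {l}, {0, 2} × {m}, {2} × {l, m}, {0, 1, 2} × {l}, {0, 1, 2} × {m}, {2} × {l, m, n}, {0, 2} × {l, m}, {0, 2} × {l, m, n}, {0, 1, 2} × {l, m}, {0, 1, 2} × {l, m, n}}; |τ_{X×Y}| = 30.

Enumerate products U × V with U ∈ τ_X, V ∈ τ_Y (deduplicated):
  ∅ × ∅ = {} (∅)
  {2} × {l} = {(2,l)}
  {2} × {m} = {(2,m)}
  {0, 2} × {l} = {(0,l), (2,l)}
  {0, 2} × {m} = {(0,m), (2,m)}
  {2} × {l, m} = {(2,l), (2,m)}
  {0, 1, 2} × {l} = {(0,l), (1,l), (2,l)}
  {0, 1, 2} × {m} = {(0,m), (1,m), (2,m)}
  {2} × {l, m, n} = {(2,l), (2,m), (2,n)}
  {0, 2} × {l, m} = {(0,l), (0,m), (2,l), (2,m)}
  {0, 2} × {l, m, n} = {(0,l), (0,m), (0,n), (2,l), (2,m), (2,n)}
  {0, 1, 2} × {l, m} = {(0,l), (0,m), (1,l), (1,m), (2,l), (2,m)}
  {0, 1, 2} × {l, m, n} = {(0,l), (0,m), (0,n), (1,l), (1,m), (1,n), (2,l), (2,m), (2,n)}
These 13 distinct sets form the basis B.
Close under arbitrary unions to get τ_{X×Y}; counting gives |τ_{X×Y}| = 30.


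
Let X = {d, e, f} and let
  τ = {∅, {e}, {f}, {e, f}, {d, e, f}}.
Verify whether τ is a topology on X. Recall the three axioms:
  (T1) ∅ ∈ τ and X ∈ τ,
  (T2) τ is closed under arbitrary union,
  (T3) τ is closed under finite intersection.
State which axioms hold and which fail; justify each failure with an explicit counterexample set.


τ IS a topology on X.

Axiom (T1): ∅ ∈ τ? Yes; X ∈ τ? Yes.
Axiom (T2/T3): check pairwise unions and intersections of members of τ.
All pairwise intersections and unions checked — each lies in τ. Therefore τ satisfies (T1), (T2), (T3): it IS a topology on X.


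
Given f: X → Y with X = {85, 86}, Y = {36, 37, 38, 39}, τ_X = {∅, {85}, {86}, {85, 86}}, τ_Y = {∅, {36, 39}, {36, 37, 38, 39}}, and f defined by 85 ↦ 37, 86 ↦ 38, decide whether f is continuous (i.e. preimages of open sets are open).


f IS continuous.

Compute f^{-1}(U) for each U ∈ τ_Y:
  U = ∅: f^{-1}(U) = ∅ ∈ τ_X ✓.
  U = {36, 39}: f^{-1}(U) = ∅ ∈ τ_X ✓.
  U = {36, 37, 38, 39}: f^{-1}(U) = {85, 86} ∈ τ_X ✓.
Every preimage lies in τ_X, so f IS continuous.


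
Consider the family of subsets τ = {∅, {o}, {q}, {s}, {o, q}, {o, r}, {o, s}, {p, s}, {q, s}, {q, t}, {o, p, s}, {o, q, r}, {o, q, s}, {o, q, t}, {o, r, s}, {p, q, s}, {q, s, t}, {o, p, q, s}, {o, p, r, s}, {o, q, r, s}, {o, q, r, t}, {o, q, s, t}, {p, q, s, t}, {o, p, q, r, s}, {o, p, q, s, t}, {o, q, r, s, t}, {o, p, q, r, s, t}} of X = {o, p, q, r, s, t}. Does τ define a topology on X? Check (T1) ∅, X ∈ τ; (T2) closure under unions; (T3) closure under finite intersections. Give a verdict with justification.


τ IS a topology on X.

Axiom (T1): ∅ ∈ τ? Yes; X ∈ τ? Yes.
Axiom (T2/T3): check pairwise unions and intersections of members of τ.
All pairwise intersections and unions checked — each lies in τ. Therefore τ satisfies (T1), (T2), (T3): it IS a topology on X.


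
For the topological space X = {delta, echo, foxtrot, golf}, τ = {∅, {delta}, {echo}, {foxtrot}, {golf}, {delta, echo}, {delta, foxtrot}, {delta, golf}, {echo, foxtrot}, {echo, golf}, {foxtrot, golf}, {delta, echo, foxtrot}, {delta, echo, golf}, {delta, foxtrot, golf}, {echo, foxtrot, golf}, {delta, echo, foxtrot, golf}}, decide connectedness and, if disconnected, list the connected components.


(X, τ) is disconnected; components = [{delta}, {echo}, {foxtrot}, {golf}].

Find clopen sets (U ∈ τ with X ∖ U ∈ τ):
  U = ∅, X ∖ U = {delta, echo, foxtrot, golf} — both open, so U is clopen.
  U = {delta}, X ∖ U = {echo, foxtrot, golf} — both open, so U is clopen.
  U = {echo}, X ∖ U = {delta, foxtrot, golf} — both open, so U is clopen.
  U = {foxtrot}, X ∖ U = {delta, echo, golf} — both open, so U is clopen.
  U = {golf}, X ∖ U = {delta, echo, foxtrot} — both open, so U is clopen.
  U = {delta, echo}, X ∖ U = {foxtrot, golf} — both open, so U is clopen.
  U = {delta, foxtrot}, X ∖ U = {echo, golf} — both open, so U is clopen.
  U = {delta, golf}, X ∖ U = {echo, foxtrot} — both open, so U is clopen.
  U = {echo, foxtrot}, X ∖ U = {delta, golf} — both open, so U is clopen.
  U = {echo, golf}, X ∖ U = {delta, foxtrot} — both open, so U is clopen.
  U = {foxtrot, golf}, X ∖ U = {delta, echo} — both open, so U is clopen.
  U = {delta, echo, foxtrot}, X ∖ U = {golf} — both open, so U is clopen.
  U = {delta, echo, golf}, X ∖ U = {foxtrot} — both open, so U is clopen.
  U = {delta, foxtrot, golf}, X ∖ U = {echo} — both open, so U is clopen.
  U = {echo, foxtrot, golf}, X ∖ U = {delta} — both open, so U is clopen.
  U = {delta, echo, foxtrot, golf}, X ∖ U = ∅ — both open, so U is clopen.
Nontrivial clopen(s) exist: e.g. {delta, golf}. So (X, τ) is disconnected.
Compute connected components by grouping points that agree on all clopens:
  component: {delta}
  component: {echo}
  component: {foxtrot}
  component: {golf}


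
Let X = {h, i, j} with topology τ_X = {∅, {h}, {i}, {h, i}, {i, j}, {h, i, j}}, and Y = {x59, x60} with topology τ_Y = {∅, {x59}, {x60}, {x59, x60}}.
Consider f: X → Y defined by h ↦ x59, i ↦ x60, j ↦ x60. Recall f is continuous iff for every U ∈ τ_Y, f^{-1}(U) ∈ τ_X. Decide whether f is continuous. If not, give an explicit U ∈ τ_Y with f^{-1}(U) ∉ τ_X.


f IS continuous.

Compute f^{-1}(U) for each U ∈ τ_Y:
  U = ∅: f^{-1}(U) = ∅ ∈ τ_X ✓.
  U = {x59}: f^{-1}(U) = {h} ∈ τ_X ✓.
  U = {x60}: f^{-1}(U) = {i, j} ∈ τ_X ✓.
  U = {x59, x60}: f^{-1}(U) = {h, i, j} ∈ τ_X ✓.
Every preimage lies in τ_X, so f IS continuous.


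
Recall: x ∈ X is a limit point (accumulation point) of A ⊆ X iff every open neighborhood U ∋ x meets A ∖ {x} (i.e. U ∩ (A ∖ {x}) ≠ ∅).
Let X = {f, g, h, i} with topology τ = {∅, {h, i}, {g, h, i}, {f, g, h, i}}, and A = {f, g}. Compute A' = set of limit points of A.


A' = {f}

For each x ∈ X, list the open sets U ∈ τ with x ∈ U, then check whether U ∩ (A ∖ {x}) ≠ ∅ for every such U.
  x = f: opens ∋ x are {f, g, h, i}; each meets A ∖ {f}, so x IS a limit point.
  x = g: open {g, h, i} ∋ x has {g, h, i} ∩ (A ∖ {g}) = ∅, so x is NOT a limit point.
  x = h: open {h, i} ∋ x has {h, i} ∩ (A ∖ {h}) = ∅, so x is NOT a limit point.
  x = i: open {h, i} ∋ x has {h, i} ∩ (A ∖ {i}) = ∅, so x is NOT a limit point.
Collecting: A' = {f}.


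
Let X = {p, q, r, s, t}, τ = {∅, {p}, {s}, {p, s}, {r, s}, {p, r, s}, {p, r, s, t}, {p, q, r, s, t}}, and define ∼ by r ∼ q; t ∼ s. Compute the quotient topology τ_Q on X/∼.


X/∼ = {[p], [q=r], [s=t]}; |τ_Q| = 3.

Equivalence classes: [p], [q=r], [s=t].
Quotient map π: X → X/∼ sends p ↦ [p], q ↦ [q=r], r ↦ [q=r], s ↦ [s=t], t ↦ [s=t].
For each subset V ⊆ X/∼, compute π^{-1}(V) ⊆ X and check whether π^{-1}(V) ∈ τ. V is open in τ_Q iff π^{-1}(V) ∈ τ.
  V = {}: π^{-1}(V) = ∅ ∈ τ ✓.
  V = {[p]}: π^{-1}(V) = {p} ∈ τ ✓.
  V = {[q=r]}: π^{-1}(V) = {q, r} ∉ τ ✗.
  V = {[p], [q=r]}: π^{-1}(V) = {p, q, r} ∉ τ ✗.
  V = {[s=t]}: π^{-1}(V) = {s, t} ∉ τ ✗.
  V = {[p], [s=t]}: π^{-1}(V) = {p, s, t} ∉ τ ✗.
  V = {[q=r], [s=t]}: π^{-1}(V) = {q, r, s, t} ∉ τ ✗.
  V = {[p], [q=r], [s=t]}: π^{-1}(V) = {p, q, r, s, t} ∈ τ ✓.
Open sets in the quotient: τ_Q = {{}, {[p]}, {[p], [q=r], [s=t]}} (3 elements).


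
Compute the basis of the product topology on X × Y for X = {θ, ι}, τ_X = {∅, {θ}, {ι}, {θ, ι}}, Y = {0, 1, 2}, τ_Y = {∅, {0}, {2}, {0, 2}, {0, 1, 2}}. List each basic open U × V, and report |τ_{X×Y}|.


Basis B = {∅ × ∅, {θ} × {0}, {θ} × {2}, {ι} × {0}, {ι} × {2}, {θ} × {0, 2}, {θ, ι} × {0}, {θ, ι} × {2}, {ι} × {0, 2}, {θ} × {0, 1, 2}, {ι} × {0, 1, 2}, {θ, ι} × {0, 2}, {θ, ι} × {0, 1, 2}}; |τ_{X×Y}| = 25.

Enumerate products U × V with U ∈ τ_X, V ∈ τ_Y (deduplicated):
  ∅ × ∅ = {} (∅)
  {θ} × {0} = {(θ,0)}
  {θ} × {2} = {(θ,2)}
  {ι} × {0} = {(ι,0)}
  {ι} × {2} = {(ι,2)}
  {θ} × {0, 2} = {(θ,0), (θ,2)}
  {θ, ι} × {0} = {(θ,0), (ι,0)}
  {θ, ι} × {2} = {(θ,2), (ι,2)}
  {ι} × {0, 2} = {(ι,0), (ι,2)}
  {θ} × {0, 1, 2} = {(θ,0), (θ,1), (θ,2)}
  {ι} × {0, 1, 2} = {(ι,0), (ι,1), (ι,2)}
  {θ, ι} × {0, 2} = {(θ,0), (θ,2), (ι,0), (ι,2)}
  {θ, ι} × {0, 1, 2} = {(θ,0), (θ,1), (θ,2), (ι,0), (ι,1), (ι,2)}
These 13 distinct sets form the basis B.
Close under arbitrary unions to get τ_{X×Y}; counting gives |τ_{X×Y}| = 25.


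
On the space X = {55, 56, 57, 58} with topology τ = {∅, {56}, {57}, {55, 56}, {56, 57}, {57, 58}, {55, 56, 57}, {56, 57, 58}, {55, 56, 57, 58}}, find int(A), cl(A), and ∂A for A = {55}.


int(A) = ∅, cl(A) = {55}, ∂A = {55}.

Closed sets in (X, τ) are complements of opens:
  closed(X, τ) = {∅, {55}, {58}, {55, 56}, {55, 58}, {57, 58}, {55, 56, 58}, {55, 57, 58}, {55, 56, 57, 58}}.
int(A) = ⋃ {U ∈ τ : U ⊆ A}. Opens contained in A: ∅.
Taking the union of these: int(A) = ∅.
cl(A) = ⋂ {C closed : A ⊆ C}. Closed sets containing A: {55}, {55, 56}, {55, 58}, {55, 56, 58}, {55, 57, 58}, {55, 56, 57, 58}.
Intersecting these: cl(A) = {55}.
∂A = cl(A) ∖ int(A) = {55} ∖ ∅ = {55}.


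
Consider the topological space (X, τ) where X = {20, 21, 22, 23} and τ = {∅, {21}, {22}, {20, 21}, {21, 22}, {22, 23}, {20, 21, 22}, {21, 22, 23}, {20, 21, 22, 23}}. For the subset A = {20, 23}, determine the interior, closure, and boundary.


int(A) = ∅, cl(A) = {20, 23}, ∂A = {20, 23}.

Closed sets in (X, τ) are complements of opens:
  closed(X, τ) = {∅, {20}, {23}, {20, 21}, {20, 23}, {22, 23}, {20, 21, 23}, {20, 22, 23}, {20, 21, 22, 23}}.
int(A) = ⋃ {U ∈ τ : U ⊆ A}. Opens contained in A: ∅.
Taking the union of these: int(A) = ∅.
cl(A) = ⋂ {C closed : A ⊆ C}. Closed sets containing A: {20, 23}, {20, 21, 23}, {20, 22, 23}, {20, 21, 22, 23}.
Intersecting these: cl(A) = {20, 23}.
∂A = cl(A) ∖ int(A) = {20, 23} ∖ ∅ = {20, 23}.


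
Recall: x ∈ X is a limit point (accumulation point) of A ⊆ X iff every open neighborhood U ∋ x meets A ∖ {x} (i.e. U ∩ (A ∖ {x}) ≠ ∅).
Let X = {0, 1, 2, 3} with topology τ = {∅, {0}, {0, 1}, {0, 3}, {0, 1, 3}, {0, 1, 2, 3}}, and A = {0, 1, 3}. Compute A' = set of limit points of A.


A' = {1, 2, 3}

For each x ∈ X, list the open sets U ∈ τ with x ∈ U, then check whether U ∩ (A ∖ {x}) ≠ ∅ for every such U.
  x = 0: open {0} ∋ x has {0} ∩ (A ∖ {0}) = ∅, so x is NOT a limit point.
  x = 1: opens ∋ x are {0, 1}, {0, 1, 3}, {0, 1, 2, 3}; each meets A ∖ {1}, so x IS a limit point.
  x = 2: opens ∋ x are {0, 1, 2, 3}; each meets A ∖ {2}, so x IS a limit point.
  x = 3: opens ∋ x are {0, 3}, {0, 1, 3}, {0, 1, 2, 3}; each meets A ∖ {3}, so x IS a limit point.
Collecting: A' = {1, 2, 3}.


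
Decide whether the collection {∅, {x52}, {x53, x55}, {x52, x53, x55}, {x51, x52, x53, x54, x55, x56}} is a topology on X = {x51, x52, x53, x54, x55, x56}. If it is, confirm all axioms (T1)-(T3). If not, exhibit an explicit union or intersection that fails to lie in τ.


τ IS a topology on X.

Axiom (T1): ∅ ∈ τ? Yes; X ∈ τ? Yes.
Axiom (T2/T3): check pairwise unions and intersections of members of τ.
All pairwise intersections and unions checked — each lies in τ. Therefore τ satisfies (T1), (T2), (T3): it IS a topology on X.


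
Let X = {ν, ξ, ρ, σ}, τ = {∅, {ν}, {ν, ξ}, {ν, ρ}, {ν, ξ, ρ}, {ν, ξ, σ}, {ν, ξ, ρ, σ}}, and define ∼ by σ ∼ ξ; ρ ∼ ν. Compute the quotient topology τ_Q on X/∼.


X/∼ = {[ν=ρ], [ξ=σ]}; |τ_Q| = 3.

Equivalence classes: [ν=ρ], [ξ=σ].
Quotient map π: X → X/∼ sends ν ↦ [ν=ρ], ξ ↦ [ξ=σ], ρ ↦ [ν=ρ], σ ↦ [ξ=σ].
For each subset V ⊆ X/∼, compute π^{-1}(V) ⊆ X and check whether π^{-1}(V) ∈ τ. V is open in τ_Q iff π^{-1}(V) ∈ τ.
  V = {}: π^{-1}(V) = ∅ ∈ τ ✓.
  V = {[ν=ρ]}: π^{-1}(V) = {ν, ρ} ∈ τ ✓.
  V = {[ξ=σ]}: π^{-1}(V) = {ξ, σ} ∉ τ ✗.
  V = {[ν=ρ], [ξ=σ]}: π^{-1}(V) = {ν, ξ, ρ, σ} ∈ τ ✓.
Open sets in the quotient: τ_Q = {{}, {[ν=ρ]}, {[ν=ρ], [ξ=σ]}} (3 elements).


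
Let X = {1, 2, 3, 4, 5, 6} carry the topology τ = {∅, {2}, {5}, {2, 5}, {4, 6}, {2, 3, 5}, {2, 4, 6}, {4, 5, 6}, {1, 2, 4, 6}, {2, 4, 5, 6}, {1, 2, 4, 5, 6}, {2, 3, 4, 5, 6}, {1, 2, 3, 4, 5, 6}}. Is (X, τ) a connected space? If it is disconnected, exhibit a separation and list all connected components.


(X, τ) is connected.

Find clopen sets (U ∈ τ with X ∖ U ∈ τ):
  U = ∅, X ∖ U = {1, 2, 3, 4, 5, 6} — both open, so U is clopen.
  U = {1, 2, 3, 4, 5, 6}, X ∖ U = ∅ — both open, so U is clopen.
Only trivial clopens (∅ and X) exist, so (X, τ) is connected.
Compute connected components by grouping points that agree on all clopens:
  component: {1, 2, 3, 4, 5, 6}


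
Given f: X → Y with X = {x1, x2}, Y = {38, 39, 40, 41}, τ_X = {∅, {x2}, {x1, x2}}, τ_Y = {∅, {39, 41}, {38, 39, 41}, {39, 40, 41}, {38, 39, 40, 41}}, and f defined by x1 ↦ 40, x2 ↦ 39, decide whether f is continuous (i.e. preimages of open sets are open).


f IS continuous.

Compute f^{-1}(U) for each U ∈ τ_Y:
  U = ∅: f^{-1}(U) = ∅ ∈ τ_X ✓.
  U = {39, 41}: f^{-1}(U) = {x2} ∈ τ_X ✓.
  U = {38, 39, 41}: f^{-1}(U) = {x2} ∈ τ_X ✓.
  U = {39, 40, 41}: f^{-1}(U) = {x1, x2} ∈ τ_X ✓.
  U = {38, 39, 40, 41}: f^{-1}(U) = {x1, x2} ∈ τ_X ✓.
Every preimage lies in τ_X, so f IS continuous.


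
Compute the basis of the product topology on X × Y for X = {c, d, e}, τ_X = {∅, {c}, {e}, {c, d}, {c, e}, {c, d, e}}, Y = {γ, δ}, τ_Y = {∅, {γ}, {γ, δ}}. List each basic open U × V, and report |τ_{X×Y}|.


Basis B = {∅ × ∅, {c} × {γ}, {e} × {γ}, {c} × {γ, δ}, {c, d} × {γ}, {c, e} × {γ}, {e} × {γ, δ}, {c, d, e} × {γ}, {c, d} × {γ, δ}, {c, e} × {γ, δ}, {c, d, e} × {γ, δ}}; |τ_{X×Y}| = 18.

Enumerate products U × V with U ∈ τ_X, V ∈ τ_Y (deduplicated):
  ∅ × ∅ = {} (∅)
  {c} × {γ} = {(c,γ)}
  {e} × {γ} = {(e,γ)}
  {c} × {γ, δ} = {(c,γ), (c,δ)}
  {c, d} × {γ} = {(c,γ), (d,γ)}
  {c, e} × {γ} = {(c,γ), (e,γ)}
  {e} × {γ, δ} = {(e,γ), (e,δ)}
  {c, d, e} × {γ} = {(c,γ), (d,γ), (e,γ)}
  {c, d} × {γ, δ} = {(c,γ), (c,δ), (d,γ), (d,δ)}
  {c, e} × {γ, δ} = {(c,γ), (c,δ), (e,γ), (e,δ)}
  {c, d, e} × {γ, δ} = {(c,γ), (c,δ), (d,γ), (d,δ), (e,γ), (e,δ)}
These 11 distinct sets form the basis B.
Close under arbitrary unions to get τ_{X×Y}; counting gives |τ_{X×Y}| = 18.


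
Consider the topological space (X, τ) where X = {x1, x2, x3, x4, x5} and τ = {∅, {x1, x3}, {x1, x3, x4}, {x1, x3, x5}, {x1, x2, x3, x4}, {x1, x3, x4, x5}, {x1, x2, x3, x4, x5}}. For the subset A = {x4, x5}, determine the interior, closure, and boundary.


int(A) = ∅, cl(A) = {x2, x4, x5}, ∂A = {x2, x4, x5}.

Closed sets in (X, τ) are complements of opens:
  closed(X, τ) = {∅, {x2}, {x5}, {x2, x4}, {x2, x5}, {x2, x4, x5}, {x1, x2, x3, x4, x5}}.
int(A) = ⋃ {U ∈ τ : U ⊆ A}. Opens contained in A: ∅.
Taking the union of these: int(A) = ∅.
cl(A) = ⋂ {C closed : A ⊆ C}. Closed sets containing A: {x2, x4, x5}, {x1, x2, x3, x4, x5}.
Intersecting these: cl(A) = {x2, x4, x5}.
∂A = cl(A) ∖ int(A) = {x2, x4, x5} ∖ ∅ = {x2, x4, x5}.


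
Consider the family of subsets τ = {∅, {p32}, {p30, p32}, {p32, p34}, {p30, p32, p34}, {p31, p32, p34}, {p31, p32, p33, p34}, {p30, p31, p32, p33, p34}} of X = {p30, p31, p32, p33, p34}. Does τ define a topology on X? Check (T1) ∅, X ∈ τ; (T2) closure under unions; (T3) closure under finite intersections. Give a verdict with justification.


τ is NOT a topology on X.

Axiom (T1): ∅ ∈ τ? Yes; X ∈ τ? Yes.
Axiom (T2/T3): check pairwise unions and intersections of members of τ.
Counterexample for (T2): {p30, p32} ∪ {p31, p32, p34} = {p30, p31, p32, p34} ∉ τ. Therefore τ is NOT a topology.


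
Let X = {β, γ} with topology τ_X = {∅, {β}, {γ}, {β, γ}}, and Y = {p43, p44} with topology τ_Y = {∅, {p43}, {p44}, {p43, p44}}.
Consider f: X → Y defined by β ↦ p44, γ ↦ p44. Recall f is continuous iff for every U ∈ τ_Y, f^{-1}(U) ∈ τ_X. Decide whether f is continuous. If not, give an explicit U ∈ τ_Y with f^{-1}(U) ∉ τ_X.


f IS continuous.

Compute f^{-1}(U) for each U ∈ τ_Y:
  U = ∅: f^{-1}(U) = ∅ ∈ τ_X ✓.
  U = {p43}: f^{-1}(U) = ∅ ∈ τ_X ✓.
  U = {p44}: f^{-1}(U) = {β, γ} ∈ τ_X ✓.
  U = {p43, p44}: f^{-1}(U) = {β, γ} ∈ τ_X ✓.
Every preimage lies in τ_X, so f IS continuous.


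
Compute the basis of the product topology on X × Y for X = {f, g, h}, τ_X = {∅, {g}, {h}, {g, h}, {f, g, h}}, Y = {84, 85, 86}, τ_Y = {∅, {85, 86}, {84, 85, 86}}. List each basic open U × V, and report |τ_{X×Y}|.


Basis B = {∅ × ∅, {g} × {85, 86}, {h} × {85, 86}, {g} × {84, 85, 86}, {h} × {84, 85, 86}, {g, h} × {85, 86}, {f, g, h} × {85, 86}, {g, h} × {84, 85, 86}, {f, g, h} × {84, 85, 86}}; |τ_{X×Y}| = 14.

Enumerate products U × V with U ∈ τ_X, V ∈ τ_Y (deduplicated):
  ∅ × ∅ = {} (∅)
  {g} × {85, 86} = {(g,85), (g,86)}
  {h} × {85, 86} = {(h,85), (h,86)}
  {g} × {84, 85, 86} = {(g,84), (g,85), (g,86)}
  {h} × {84, 85, 86} = {(h,84), (h,85), (h,86)}
  {g, h} × {85, 86} = {(g,85), (g,86), (h,85), (h,86)}
  {f, g, h} × {85, 86} = {(f,85), (f,86), (g,85), (g,86), (h,85), (h,86)}
  {g, h} × {84, 85, 86} = {(g,84), (g,85), (g,86), (h,84), (h,85), (h,86)}
  {f, g, h} × {84, 85, 86} = {(f,84), (f,85), (f,86), (g,84), (g,85), (g,86), (h,84), (h,85), (h,86)}
These 9 distinct sets form the basis B.
Close under arbitrary unions to get τ_{X×Y}; counting gives |τ_{X×Y}| = 14.


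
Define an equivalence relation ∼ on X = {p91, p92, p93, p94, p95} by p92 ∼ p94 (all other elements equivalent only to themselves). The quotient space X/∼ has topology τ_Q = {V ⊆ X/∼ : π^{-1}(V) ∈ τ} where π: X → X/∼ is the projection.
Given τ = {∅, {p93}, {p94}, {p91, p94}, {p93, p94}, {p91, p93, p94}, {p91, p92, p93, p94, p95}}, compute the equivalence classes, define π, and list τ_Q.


X/∼ = {[p91], [p92=p94], [p93], [p95]}; |τ_Q| = 3.

Equivalence classes: [p91], [p92=p94], [p93], [p95].
Quotient map π: X → X/∼ sends p91 ↦ [p91], p92 ↦ [p92=p94], p93 ↦ [p93], p94 ↦ [p92=p94], p95 ↦ [p95].
For each subset V ⊆ X/∼, compute π^{-1}(V) ⊆ X and check whether π^{-1}(V) ∈ τ. V is open in τ_Q iff π^{-1}(V) ∈ τ.
  V = {}: π^{-1}(V) = ∅ ∈ τ ✓.
  V = {[p91]}: π^{-1}(V) = {p91} ∉ τ ✗.
  V = {[p92=p94]}: π^{-1}(V) = {p92, p94} ∉ τ ✗.
  V = {[p91], [p92=p94]}: π^{-1}(V) = {p91, p92, p94} ∉ τ ✗.
  V = {[p93]}: π^{-1}(V) = {p93} ∈ τ ✓.
  V = {[p91], [p93]}: π^{-1}(V) = {p91, p93} ∉ τ ✗.
  V = {[p92=p94], [p93]}: π^{-1}(V) = {p92, p93, p94} ∉ τ ✗.
  V = {[p91], [p92=p94], [p93]}: π^{-1}(V) = {p91, p92, p93, p94} ∉ τ ✗.
  V = {[p95]}: π^{-1}(V) = {p95} ∉ τ ✗.
  V = {[p91], [p95]}: π^{-1}(V) = {p91, p95} ∉ τ ✗.
  V = {[p92=p94], [p95]}: π^{-1}(V) = {p92, p94, p95} ∉ τ ✗.
  V = {[p91], [p92=p94], [p95]}: π^{-1}(V) = {p91, p92, p94, p95} ∉ τ ✗.
  V = {[p93], [p95]}: π^{-1}(V) = {p93, p95} ∉ τ ✗.
  V = {[p91], [p93], [p95]}: π^{-1}(V) = {p91, p93, p95} ∉ τ ✗.
  V = {[p92=p94], [p93], [p95]}: π^{-1}(V) = {p92, p93, p94, p95} ∉ τ ✗.
  V = {[p91], [p92=p94], [p93], [p95]}: π^{-1}(V) = {p91, p92, p93, p94, p95} ∈ τ ✓.
Open sets in the quotient: τ_Q = {{}, {[p93]}, {[p91], [p92=p94], [p93], [p95]}} (3 elements).


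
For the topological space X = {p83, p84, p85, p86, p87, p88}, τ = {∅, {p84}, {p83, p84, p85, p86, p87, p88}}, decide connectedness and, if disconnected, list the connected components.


(X, τ) is connected.

Find clopen sets (U ∈ τ with X ∖ U ∈ τ):
  U = ∅, X ∖ U = {p83, p84, p85, p86, p87, p88} — both open, so U is clopen.
  U = {p83, p84, p85, p86, p87, p88}, X ∖ U = ∅ — both open, so U is clopen.
Only trivial clopens (∅ and X) exist, so (X, τ) is connected.
Compute connected components by grouping points that agree on all clopens:
  component: {p83, p84, p85, p86, p87, p88}


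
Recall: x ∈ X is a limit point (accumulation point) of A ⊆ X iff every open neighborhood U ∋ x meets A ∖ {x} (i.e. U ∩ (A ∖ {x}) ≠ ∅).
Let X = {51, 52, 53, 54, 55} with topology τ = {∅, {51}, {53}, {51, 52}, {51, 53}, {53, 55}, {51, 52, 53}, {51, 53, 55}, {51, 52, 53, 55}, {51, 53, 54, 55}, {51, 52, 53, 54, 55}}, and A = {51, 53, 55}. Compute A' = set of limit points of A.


A' = {52, 54, 55}

For each x ∈ X, list the open sets U ∈ τ with x ∈ U, then check whether U ∩ (A ∖ {x}) ≠ ∅ for every such U.
  x = 51: open {51} ∋ x has {51} ∩ (A ∖ {51}) = ∅, so x is NOT a limit point.
  x = 52: opens ∋ x are {51, 52}, {51, 52, 53}, {51, 52, 53, 55}, {51, 52, 53, 54, 55}; each meets A ∖ {52}, so x IS a limit point.
  x = 53: open {53} ∋ x has {53} ∩ (A ∖ {53}) = ∅, so x is NOT a limit point.
  x = 54: opens ∋ x are {51, 53, 54, 55}, {51, 52, 53, 54, 55}; each meets A ∖ {54}, so x IS a limit point.
  x = 55: opens ∋ x are {53, 55}, {51, 53, 55}, {51, 52, 53, 55}, {51, 53, 54, 55}, {51, 52, 53, 54, 55}; each meets A ∖ {55}, so x IS a limit point.
Collecting: A' = {52, 54, 55}.


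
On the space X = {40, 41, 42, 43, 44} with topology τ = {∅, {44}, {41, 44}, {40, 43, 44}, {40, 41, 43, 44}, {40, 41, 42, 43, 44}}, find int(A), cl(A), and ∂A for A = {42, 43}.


int(A) = ∅, cl(A) = {40, 42, 43}, ∂A = {40, 42, 43}.

Closed sets in (X, τ) are complements of opens:
  closed(X, τ) = {∅, {42}, {41, 42}, {40, 42, 43}, {40, 41, 42, 43}, {40, 41, 42, 43, 44}}.
int(A) = ⋃ {U ∈ τ : U ⊆ A}. Opens contained in A: ∅.
Taking the union of these: int(A) = ∅.
cl(A) = ⋂ {C closed : A ⊆ C}. Closed sets containing A: {40, 42, 43}, {40, 41, 42, 43}, {40, 41, 42, 43, 44}.
Intersecting these: cl(A) = {40, 42, 43}.
∂A = cl(A) ∖ int(A) = {40, 42, 43} ∖ ∅ = {40, 42, 43}.


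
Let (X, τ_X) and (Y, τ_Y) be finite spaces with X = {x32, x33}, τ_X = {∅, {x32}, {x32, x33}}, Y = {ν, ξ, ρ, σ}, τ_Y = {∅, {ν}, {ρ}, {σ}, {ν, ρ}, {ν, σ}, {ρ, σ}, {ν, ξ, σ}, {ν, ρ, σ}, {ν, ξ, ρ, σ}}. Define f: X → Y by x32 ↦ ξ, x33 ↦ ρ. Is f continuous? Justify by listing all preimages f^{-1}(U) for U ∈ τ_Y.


f is NOT continuous.

Compute f^{-1}(U) for each U ∈ τ_Y:
  U = ∅: f^{-1}(U) = ∅ ∈ τ_X ✓.
  U = {ν}: f^{-1}(U) = ∅ ∈ τ_X ✓.
  U = {ρ}: f^{-1}(U) = {x33} ∉ τ_X ✗.
  U = {σ}: f^{-1}(U) = ∅ ∈ τ_X ✓.
  U = {ν, ρ}: f^{-1}(U) = {x33} ∉ τ_X ✗.
  U = {ν, σ}: f^{-1}(U) = ∅ ∈ τ_X ✓.
  U = {ρ, σ}: f^{-1}(U) = {x33} ∉ τ_X ✗.
  U = {ν, ξ, σ}: f^{-1}(U) = {x32} ∈ τ_X ✓.
  U = {ν, ρ, σ}: f^{-1}(U) = {x33} ∉ τ_X ✗.
  U = {ν, ξ, ρ, σ}: f^{-1}(U) = {x32, x33} ∈ τ_X ✓.
Found U = {ρ} with f^{-1}(U) = {x33} not in τ_X. Therefore f is NOT continuous.
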